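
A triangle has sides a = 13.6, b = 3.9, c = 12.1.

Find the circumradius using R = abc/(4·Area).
First find the area with Heron's formula.
s = (13.6 + 3.9 + 12.1)/2 = 14.8
Area = √(s(s−a)(s−b)(s−c)) = √(14.8·1.2·10.9·2.7) ≈ √522.677 ≈ 22.8621
abc = 13.6·3.9·12.1 = 641.784
R = abc/(4·Area) ≈ 641.784/(4·22.8621) = 641.784/91.4485 ≈ 7.01798

R = 7.018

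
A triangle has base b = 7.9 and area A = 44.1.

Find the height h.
A = ½·b·h  ⇒  h = 2A/b = 2·44.1/7.9 = 88.2/7.9 ≈ 11.1646

h = 11.16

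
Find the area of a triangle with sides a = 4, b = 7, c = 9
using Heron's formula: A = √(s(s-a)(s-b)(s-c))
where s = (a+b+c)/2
s = (4 + 7 + 9)/2 = 20/2 = 10
s − a = 6, s − b = 3, s − c = 1
s(s−a)(s−b)(s−c) = 10·6·3·1 = 180
Area = √180 ≈ 13.4164

s = 10.0, Area = 13.42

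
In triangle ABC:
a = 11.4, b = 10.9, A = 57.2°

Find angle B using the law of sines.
a/sin(A) = b/sin(B)  ⇒  sin(B) = b·sin(A)/a = 10.9·sin(57.2°)/11.4
sin(57.2°) ≈ 0.840567
sin(B) ≈ 10.9·0.840567/11.4 ≈ 9.16218/11.4 ≈ 0.8037
B = arcsin(0.8037) ≈ 53.4849°
(Since b ≤ a we need B ≤ A, so the obtuse alternative 180° − 53.4849° ≈ 126.515° is rejected.)

B = 53.48°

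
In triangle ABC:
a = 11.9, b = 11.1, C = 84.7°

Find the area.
Two sides and the included angle (SAS): A = ½·a·b·sin(C) = ½·11.9·11.1·sin(84.7°)
sin(84.7°) ≈ 0.995725
A ≈ ½·132.09·0.995725 = 66.045·0.995725 ≈ 65.7626

Area = 65.76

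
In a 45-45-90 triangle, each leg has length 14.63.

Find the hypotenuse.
In a 45-45-90 triangle the sides are in ratio 1 : 1 : √2, so hypotenuse = leg·√2.
Hypotenuse = 14.63·√2 ≈ 14.63·1.41421 ≈ 20.6899

Hypotenuse = 14.63√2 = 20.69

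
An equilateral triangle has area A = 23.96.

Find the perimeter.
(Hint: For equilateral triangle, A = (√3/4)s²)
A = (√3/4)s²  ⇒  s² = 4A/√3 = 4·23.96/√3 = 95.84/1.73205 ≈ 55.3332
s ≈ √55.3332 ≈ 7.43863
Perimeter = 3s ≈ 3·7.43863 ≈ 22.3159

Perimeter = 22.32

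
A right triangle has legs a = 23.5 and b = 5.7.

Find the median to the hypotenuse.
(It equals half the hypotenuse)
Hypotenuse c = √(a² + b²) = √(552.25 + 32.49) = √584.74 ≈ 24.1814
Median to hypotenuse = c/2 ≈ 24.1814/2 ≈ 12.0907

Median = 12.09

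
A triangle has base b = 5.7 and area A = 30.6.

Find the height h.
A = ½·b·h  ⇒  h = 2A/b = 2·30.6/5.7 = 61.2/5.7 ≈ 10.7368

h = 10.74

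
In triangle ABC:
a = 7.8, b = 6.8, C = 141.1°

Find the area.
Two sides and the included angle (SAS): A = ½·a·b·sin(C) = ½·7.8·6.8·sin(141.1°)
sin(141.1°) ≈ 0.627963
A ≈ ½·53.04·0.627963 = 26.52·0.627963 ≈ 16.6536

Area = 16.65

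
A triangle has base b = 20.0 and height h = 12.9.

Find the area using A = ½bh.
A = ½·b·h = ½·20.0·12.9 = ½·258 = 129

Area = 129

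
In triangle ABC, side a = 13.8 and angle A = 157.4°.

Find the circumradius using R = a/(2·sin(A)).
R = a/(2·sin(A)) = 13.8/(2·sin(157.4°))
sin(157.4°) ≈ 0.384295
R ≈ 13.8/(2·0.384295) = 13.8/0.768591 ≈ 17.9549

R = 17.95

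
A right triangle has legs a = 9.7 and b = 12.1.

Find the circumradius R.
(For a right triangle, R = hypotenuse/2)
Hypotenuse c = √(a² + b²) = √(94.09 + 146.41) = √240.5 ≈ 15.5081
R = c/2 ≈ 15.5081/2 ≈ 7.75403

R = 7.754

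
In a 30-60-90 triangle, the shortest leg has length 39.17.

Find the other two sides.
In a 30-60-90 triangle the sides are in ratio 1 : √3 : 2 (short leg : long leg : hypotenuse).
Long leg = 39.17·√3 ≈ 39.17·1.73205 ≈ 67.8444
Hypotenuse = 2·39.17 = 78.34

Long leg = 39.17√3 = 67.84, Hypotenuse = 78.34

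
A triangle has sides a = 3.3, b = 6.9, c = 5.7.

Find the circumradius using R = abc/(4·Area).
First find the area with Heron's formula.
s = (3.3 + 6.9 + 5.7)/2 = 7.95
Area = √(s(s−a)(s−b)(s−c)) = √(7.95·4.65·1.05·2.25) ≈ √87.3357 ≈ 9.34536
abc = 3.3·6.9·5.7 = 129.789
R = abc/(4·Area) ≈ 129.789/(4·9.34536) = 129.789/37.3814 ≈ 3.47202

R = 3.472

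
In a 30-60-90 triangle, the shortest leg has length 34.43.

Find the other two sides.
In a 30-60-90 triangle the sides are in ratio 1 : √3 : 2 (short leg : long leg : hypotenuse).
Long leg = 34.43·√3 ≈ 34.43·1.73205 ≈ 59.6345
Hypotenuse = 2·34.43 = 68.86

Long leg = 34.43√3 = 59.63, Hypotenuse = 68.86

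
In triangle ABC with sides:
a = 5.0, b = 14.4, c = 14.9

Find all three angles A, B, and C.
Law of cosines for each angle (a² = 25, b² = 207.36, c² = 222.01):
cos(A) = (b² + c² − a²)/(2bc) = (207.36 + 222.01 − 25)/(2·14.4·14.9) = 404.37/429.12 ≈ 0.942324  ⇒  A ≈ 19.5545°
cos(B) = (a² + c² − b²)/(2ac) = (25 + 222.01 − 207.36)/(2·5.0·14.9) = 39.65/149 ≈ 0.266107  ⇒  B ≈ 74.5672°
cos(C) = (a² + b² − c²)/(2ab) = (25 + 207.36 − 222.01)/(2·5.0·14.4) = 10.35/144 ≈ 0.071875  ⇒  C ≈ 85.8783°
Check: A + B + C ≈ 180°

A = 19.55°, B = 74.57°, C = 85.88°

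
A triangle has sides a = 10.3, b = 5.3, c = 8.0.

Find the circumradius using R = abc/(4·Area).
First find the area with Heron's formula.
s = (10.3 + 5.3 + 8.0)/2 = 11.8
Area = √(s(s−a)(s−b)(s−c)) = √(11.8·1.5·6.5·3.8) ≈ √437.19 ≈ 20.9091
abc = 10.3·5.3·8.0 = 436.72
R = abc/(4·Area) ≈ 436.72/(4·20.9091) = 436.72/83.6364 ≈ 5.22165

R = 5.222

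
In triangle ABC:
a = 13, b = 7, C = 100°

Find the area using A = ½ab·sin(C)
A = ½·a·b·sin(C) = ½·13·7·sin(100°)
sin(100°) ≈ 0.984808
A ≈ ½·91·0.984808 = 45.5·0.984808 ≈ 44.8088

Area = 44.81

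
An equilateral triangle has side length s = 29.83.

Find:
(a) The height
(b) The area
(a) The height splits the triangle into two 30-60-90 halves: h = s·√3/2 = 29.83·1.73205/2 ≈ 51.6671/2 ≈ 25.8335
(b) Area = (√3/4)·s² = (√3/4)·29.83² = (√3/4)·889.8289 ≈ 0.433013·889.8289 ≈ 385.307

Height = 25.83, Area = 385.3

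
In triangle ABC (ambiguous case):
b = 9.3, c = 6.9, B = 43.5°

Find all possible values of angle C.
b/sin(B) = c/sin(C)  ⇒  sin(C) = c·sin(B)/b = 6.9·sin(43.5°)/9.3
sin(43.5°) ≈ 0.688355
sin(C) ≈ 6.9·0.688355/9.3 ≈ 4.74965/9.3 ≈ 0.510715
Candidate 1: C₁ = arcsin(0.510715) ≈ 30.7114°  →  A = 180° − 43.5° − 30.7114° ≈ 105.789° > 0, valid
Candidate 2: C₂ = 180° − C₁ ≈ 149.289°  →  A = 180° − 43.5° − 149.289° ≈ -12.7886° ≤ 0, not a valid triangle

C = 30.71° (one solution)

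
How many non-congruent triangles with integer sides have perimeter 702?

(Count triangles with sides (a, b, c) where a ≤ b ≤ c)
Let a ≤ b ≤ c with a + b + c = 702. The only binding inequality is a + b > c, i.e. 702 − c > c, so c < 702/2; and c ≥ 702/3 since c is the largest side.
So 234 ≤ c ≤ 350. For each c, b runs from ⌈(702 − c)/2⌉ up to c (then a = 702 − b − c satisfies 1 ≤ a ≤ b automatically), giving c − ⌈(702 − c)/2⌉ + 1 choices.
Summing over c: 1 + 2 + 4 + 5 + … + 173 + 175  (117 terms, c = 234, …, 350) = 10267
Check (closed form: nearest integer to p²/48 for even p, (p+3)²/48 for odd p): 702²/48 = 492804/48 ≈ 10266.75 → 10267

10267 triangles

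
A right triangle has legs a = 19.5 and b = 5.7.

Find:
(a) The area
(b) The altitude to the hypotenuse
(a) The legs are perpendicular, so Area = ½·a·b = ½·19.5·5.7 = ½·111.15 = 55.575
(b) Hypotenuse c = √(a² + b²) = √(380.25 + 32.49) = √412.74 ≈ 20.316
    Area = ½·c·h_c  ⇒  h_c = 2·Area/c = 111.15/20.316 ≈ 5.47106

Area = 55.575, h_c = 5.471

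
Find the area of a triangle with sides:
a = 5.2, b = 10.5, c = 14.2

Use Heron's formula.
s = (5.2 + 10.5 + 14.2)/2 = 29.9/2 = 14.95
s − a = 9.75, s − b = 4.45, s − c = 0.75
s(s−a)(s−b)(s−c) = 14.95·9.75·4.45·0.75 ≈ 486.482
Area = √486.482 ≈ 22.0563

Area = 22.06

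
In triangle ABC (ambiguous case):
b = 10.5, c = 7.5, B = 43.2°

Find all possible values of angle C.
b/sin(B) = c/sin(C)  ⇒  sin(C) = c·sin(B)/b = 7.5·sin(43.2°)/10.5
sin(43.2°) ≈ 0.684547
sin(C) ≈ 7.5·0.684547/10.5 ≈ 5.1341/10.5 ≈ 0.488962
Candidate 1: C₁ = arcsin(0.488962) ≈ 29.2724°  →  A = 180° − 43.2° − 29.2724° ≈ 107.528° > 0, valid
Candidate 2: C₂ = 180° − C₁ ≈ 150.728°  →  A = 180° − 43.2° − 150.728° ≈ -13.9276° ≤ 0, not a valid triangle

C = 29.27° (one solution)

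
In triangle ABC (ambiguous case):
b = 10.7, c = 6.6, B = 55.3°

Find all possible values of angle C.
b/sin(B) = c/sin(C)  ⇒  sin(C) = c·sin(B)/b = 6.6·sin(55.3°)/10.7
sin(55.3°) ≈ 0.822144
sin(C) ≈ 6.6·0.822144/10.7 ≈ 5.42615/10.7 ≈ 0.507117
Candidate 1: C₁ = arcsin(0.507117) ≈ 30.472°  →  A = 180° − 55.3° − 30.472° ≈ 94.228° > 0, valid
Candidate 2: C₂ = 180° − C₁ ≈ 149.528°  →  A = 180° − 55.3° − 149.528° ≈ -24.828° ≤ 0, not a valid triangle

C = 30.47° (one solution)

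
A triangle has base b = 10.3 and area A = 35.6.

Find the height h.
A = ½·b·h  ⇒  h = 2A/b = 2·35.6/10.3 = 71.2/10.3 ≈ 6.91262

h = 6.913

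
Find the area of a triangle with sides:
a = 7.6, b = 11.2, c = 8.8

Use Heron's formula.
s = (7.6 + 11.2 + 8.8)/2 = 27.6/2 = 13.8
s − a = 6.2, s − b = 2.6, s − c = 5
s(s−a)(s−b)(s−c) = 13.8·6.2·2.6·5 ≈ 1112.28
Area = √1112.28 ≈ 33.3509

Area = 33.35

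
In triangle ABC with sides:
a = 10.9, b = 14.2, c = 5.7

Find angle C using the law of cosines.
c² = a² + b² − 2ab·cos(C)  ⇒  cos(C) = (a² + b² − c²)/(2ab)
cos(C) = (10.9² + 14.2² − 5.7²)/(2·10.9·14.2) = (118.81 + 201.64 − 32.49)/309.56 = 287.96/309.56 ≈ 0.930224
C = arccos(0.930224) ≈ 21.5303°

C = 21.53°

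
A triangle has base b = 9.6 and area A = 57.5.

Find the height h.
A = ½·b·h  ⇒  h = 2A/b = 2·57.5/9.6 = 115/9.6 ≈ 11.9792

h = 11.98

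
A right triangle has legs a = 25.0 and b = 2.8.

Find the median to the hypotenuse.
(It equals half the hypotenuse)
Hypotenuse c = √(a² + b²) = √(625 + 7.84) = √632.84 ≈ 25.1563
Median to hypotenuse = c/2 ≈ 25.1563/2 ≈ 12.5782

Median = 12.58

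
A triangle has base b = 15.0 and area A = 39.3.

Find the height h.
A = ½·b·h  ⇒  h = 2A/b = 2·39.3/15.0 = 78.6/15.0 ≈ 5.24

h = 5.24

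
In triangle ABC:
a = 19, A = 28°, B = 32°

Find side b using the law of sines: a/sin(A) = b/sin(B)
a/sin(A) = b/sin(B)  ⇒  b = a·sin(B)/sin(A) = 19·sin(32°)/sin(28°)
sin(32°) ≈ 0.529919, sin(28°) ≈ 0.469472
b ≈ 19·0.529919/0.469472 ≈ 10.0685/0.469472 ≈ 21.4464

b = 21.45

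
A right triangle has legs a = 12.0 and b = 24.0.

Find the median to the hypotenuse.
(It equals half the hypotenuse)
Hypotenuse c = √(a² + b²) = √(144 + 576) = √720 ≈ 26.8328
Median to hypotenuse = c/2 ≈ 26.8328/2 ≈ 13.4164

Median = 13.42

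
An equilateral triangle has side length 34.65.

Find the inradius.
r = Area/s with s the semi-perimeter.
Area = (√3/4)·34.65² = (√3/4)·1200.6225 ≈ 0.433013·1200.6225 ≈ 519.885
s = 3·34.65/2 = 51.975
r ≈ 519.885/51.975 ≈ 10.0026
(Equivalently r = side/(2√3) = 34.65/3.4641 ≈ 10.0026.)

r = 10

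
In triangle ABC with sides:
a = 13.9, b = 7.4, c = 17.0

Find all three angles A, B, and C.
Law of cosines for each angle (a² = 193.21, b² = 54.76, c² = 289):
cos(A) = (b² + c² − a²)/(2bc) = (54.76 + 289 − 193.21)/(2·7.4·17.0) = 150.55/251.6 ≈ 0.59837  ⇒  A ≈ 53.2467°
cos(B) = (a² + c² − b²)/(2ac) = (193.21 + 289 − 54.76)/(2·13.9·17.0) = 427.45/472.6 ≈ 0.904465  ⇒  B ≈ 25.2487°
cos(C) = (a² + b² − c²)/(2ab) = (193.21 + 54.76 − 289)/(2·13.9·7.4) = -41.03/205.72 ≈ -0.199446  ⇒  C ≈ 101.505°
Check: A + B + C ≈ 180°

A = 53.25°, B = 25.25°, C = 101.5°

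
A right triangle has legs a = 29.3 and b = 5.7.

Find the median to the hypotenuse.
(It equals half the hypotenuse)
Hypotenuse c = √(a² + b²) = √(858.49 + 32.49) = √890.98 ≈ 29.8493
Median to hypotenuse = c/2 ≈ 29.8493/2 ≈ 14.9246

Median = 14.92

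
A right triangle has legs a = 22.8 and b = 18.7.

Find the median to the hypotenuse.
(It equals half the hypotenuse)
Hypotenuse c = √(a² + b²) = √(519.84 + 349.69) = √869.53 ≈ 29.4878
Median to hypotenuse = c/2 ≈ 29.4878/2 ≈ 14.7439

Median = 14.74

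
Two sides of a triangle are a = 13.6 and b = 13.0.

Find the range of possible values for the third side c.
Triangle inequality: |a − b| < c < a + b
|a − b| = |13.6 − 13.0| = 0.6
a + b = 13.6 + 13.0 = 26.6

0.6 < c < 26.6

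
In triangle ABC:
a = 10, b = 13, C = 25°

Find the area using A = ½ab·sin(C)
A = ½·a·b·sin(C) = ½·10·13·sin(25°)
sin(25°) ≈ 0.422618
A ≈ ½·130·0.422618 = 65·0.422618 ≈ 27.4702

Area = 27.47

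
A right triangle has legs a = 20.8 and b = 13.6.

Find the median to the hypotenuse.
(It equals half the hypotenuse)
Hypotenuse c = √(a² + b²) = √(432.64 + 184.96) = √617.6 ≈ 24.8516
Median to hypotenuse = c/2 ≈ 24.8516/2 ≈ 12.4258

Median = 12.43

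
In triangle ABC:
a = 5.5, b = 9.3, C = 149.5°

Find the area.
Two sides and the included angle (SAS): A = ½·a·b·sin(C) = ½·5.5·9.3·sin(149.5°)
sin(149.5°) ≈ 0.507538
A ≈ ½·51.15·0.507538 = 25.575·0.507538 ≈ 12.9803

Area = 12.98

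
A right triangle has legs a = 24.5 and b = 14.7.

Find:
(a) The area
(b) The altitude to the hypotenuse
(a) The legs are perpendicular, so Area = ½·a·b = ½·24.5·14.7 = ½·360.15 = 180.075
(b) Hypotenuse c = √(a² + b²) = √(600.25 + 216.09) = √816.34 ≈ 28.5717
    Area = ½·c·h_c  ⇒  h_c = 2·Area/c = 360.15/28.5717 ≈ 12.6051

Area = 180.075, h_c = 12.61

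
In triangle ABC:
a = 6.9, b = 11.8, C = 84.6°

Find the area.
Two sides and the included angle (SAS): A = ½·a·b·sin(C) = ½·6.9·11.8·sin(84.6°)
sin(84.6°) ≈ 0.995562
A ≈ ½·81.42·0.995562 = 40.71·0.995562 ≈ 40.5293

Area = 40.53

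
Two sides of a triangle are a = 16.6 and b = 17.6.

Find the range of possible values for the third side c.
Triangle inequality: |a − b| < c < a + b
|a − b| = |16.6 − 17.6| = 1
a + b = 16.6 + 17.6 = 34.2

1 < c < 34.2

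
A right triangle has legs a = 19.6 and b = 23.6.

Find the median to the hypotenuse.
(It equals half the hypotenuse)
Hypotenuse c = √(a² + b²) = √(384.16 + 556.96) = √941.12 ≈ 30.6777
Median to hypotenuse = c/2 ≈ 30.6777/2 ≈ 15.3388

Median = 15.34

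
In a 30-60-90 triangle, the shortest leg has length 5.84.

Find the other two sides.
In a 30-60-90 triangle the sides are in ratio 1 : √3 : 2 (short leg : long leg : hypotenuse).
Long leg = 5.84·√3 ≈ 5.84·1.73205 ≈ 10.1152
Hypotenuse = 2·5.84 = 11.68

Long leg = 5.84√3 = 10.12, Hypotenuse = 11.68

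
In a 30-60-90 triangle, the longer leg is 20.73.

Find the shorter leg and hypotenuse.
In a 30-60-90 triangle the sides are in ratio 1 : √3 : 2, so short leg = long leg/√3 and hypotenuse = 2·(short leg).
Short leg = 20.73/√3 ≈ 20.73/1.73205 ≈ 11.9685
Hypotenuse = 2·11.9685 ≈ 23.9369

Short leg = 11.97, Hypotenuse = 23.94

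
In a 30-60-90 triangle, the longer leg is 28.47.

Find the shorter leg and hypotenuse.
In a 30-60-90 triangle the sides are in ratio 1 : √3 : 2, so short leg = long leg/√3 and hypotenuse = 2·(short leg).
Short leg = 28.47/√3 ≈ 28.47/1.73205 ≈ 16.4372
Hypotenuse = 2·16.4372 ≈ 32.8743

Short leg = 16.44, Hypotenuse = 32.87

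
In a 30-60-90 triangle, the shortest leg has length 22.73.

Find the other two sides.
In a 30-60-90 triangle the sides are in ratio 1 : √3 : 2 (short leg : long leg : hypotenuse).
Long leg = 22.73·√3 ≈ 22.73·1.73205 ≈ 39.3695
Hypotenuse = 2·22.73 = 45.46

Long leg = 22.73√3 = 39.37, Hypotenuse = 45.46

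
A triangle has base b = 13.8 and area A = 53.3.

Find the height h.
A = ½·b·h  ⇒  h = 2A/b = 2·53.3/13.8 = 106.6/13.8 ≈ 7.72464

h = 7.725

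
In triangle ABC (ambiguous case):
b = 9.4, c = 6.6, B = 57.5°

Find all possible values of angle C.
b/sin(B) = c/sin(C)  ⇒  sin(C) = c·sin(B)/b = 6.6·sin(57.5°)/9.4
sin(57.5°) ≈ 0.843391
sin(C) ≈ 6.6·0.843391/9.4 ≈ 5.56638/9.4 ≈ 0.592168
Candidate 1: C₁ = arcsin(0.592168) ≈ 36.311°  →  A = 180° − 57.5° − 36.311° ≈ 86.189° > 0, valid
Candidate 2: C₂ = 180° − C₁ ≈ 143.689°  →  A = 180° − 57.5° − 143.689° ≈ -21.189° ≤ 0, not a valid triangle

C = 36.31° (one solution)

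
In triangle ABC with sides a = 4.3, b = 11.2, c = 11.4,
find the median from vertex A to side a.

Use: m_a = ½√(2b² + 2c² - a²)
m_a = ½√(2·11.2² + 2·11.4² − 4.3²) = ½√(2·125.44 + 2·129.96 − 18.49) = ½√(250.88 + 259.92 − 18.49) = ½√492.31
√492.31 ≈ 22.1881, so m_a ≈ 11.094

m_a = 11.09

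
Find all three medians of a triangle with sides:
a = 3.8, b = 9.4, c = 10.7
Median formula: m_a = ½√(2b² + 2c² − a²) (and cyclically). a² = 14.44, b² = 88.36, c² = 114.49.
m_a = ½√(2·88.36 + 2·114.49 − 14.44) = ½√391.26 ≈ ½·19.7803 ≈ 9.89015
m_b = ½√(2·14.44 + 2·114.49 − 88.36) = ½√169.5 ≈ ½·13.0192 ≈ 6.50961
m_c = ½√(2·14.44 + 2·88.36 − 114.49) = ½√91.11 ≈ ½·9.54516 ≈ 4.77258

m_a = 9.89, m_b = 6.51, m_c = 4.773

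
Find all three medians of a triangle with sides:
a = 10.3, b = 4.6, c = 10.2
Median formula: m_a = ½√(2b² + 2c² − a²) (and cyclically). a² = 106.09, b² = 21.16, c² = 104.04.
m_a = ½√(2·21.16 + 2·104.04 − 106.09) = ½√144.31 ≈ ½·12.0129 ≈ 6.00645
m_b = ½√(2·106.09 + 2·104.04 − 21.16) = ½√399.1 ≈ ½·19.9775 ≈ 9.98874
m_c = ½√(2·106.09 + 2·21.16 − 104.04) = ½√150.46 ≈ ½·12.2662 ≈ 6.13311

m_a = 6.006, m_b = 9.989, m_c = 6.133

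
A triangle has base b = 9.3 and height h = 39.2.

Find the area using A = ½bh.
A = ½·b·h = ½·9.3·39.2 = ½·364.56 = 182.28

Area = 182.28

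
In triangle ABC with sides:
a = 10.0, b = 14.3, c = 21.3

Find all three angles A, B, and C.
Law of cosines for each angle (a² = 100, b² = 204.49, c² = 453.69):
cos(A) = (b² + c² − a²)/(2bc) = (204.49 + 453.69 − 100)/(2·14.3·21.3) = 558.18/609.18 ≈ 0.916281  ⇒  A ≈ 23.6117°
cos(B) = (a² + c² − b²)/(2ac) = (100 + 453.69 − 204.49)/(2·10.0·21.3) = 349.2/426 ≈ 0.819718  ⇒  B ≈ 34.9434°
cos(C) = (a² + b² − c²)/(2ab) = (100 + 204.49 − 453.69)/(2·10.0·14.3) = -149.2/286 ≈ -0.521678  ⇒  C ≈ 121.445°
Check: A + B + C ≈ 180°

A = 23.61°, B = 34.94°, C = 121.4°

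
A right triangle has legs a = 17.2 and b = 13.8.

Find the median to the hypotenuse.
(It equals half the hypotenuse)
Hypotenuse c = √(a² + b²) = √(295.84 + 190.44) = √486.28 ≈ 22.0518
Median to hypotenuse = c/2 ≈ 22.0518/2 ≈ 11.0259

Median = 11.03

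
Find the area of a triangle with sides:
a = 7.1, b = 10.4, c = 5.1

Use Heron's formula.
s = (7.1 + 10.4 + 5.1)/2 = 22.6/2 = 11.3
s − a = 4.2, s − b = 0.9, s − c = 6.2
s(s−a)(s−b)(s−c) = 11.3·4.2·0.9·6.2 ≈ 264.827
Area = √264.827 ≈ 16.2735

Area = 16.27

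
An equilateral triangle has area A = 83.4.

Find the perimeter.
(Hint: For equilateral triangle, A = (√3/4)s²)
A = (√3/4)s²  ⇒  s² = 4A/√3 = 4·83.4/√3 = 333.6/1.73205 ≈ 192.604
s ≈ √192.604 ≈ 13.8782
Perimeter = 3s ≈ 3·13.8782 ≈ 41.6346

Perimeter = 41.63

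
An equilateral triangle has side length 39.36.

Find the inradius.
r = Area/s with s the semi-perimeter.
Area = (√3/4)·39.36² = (√3/4)·1549.2096 ≈ 0.433013·1549.2096 ≈ 670.827
s = 3·39.36/2 = 59.04
r ≈ 670.827/59.04 ≈ 11.3623
(Equivalently r = side/(2√3) = 39.36/3.4641 ≈ 11.3623.)

r = 11.36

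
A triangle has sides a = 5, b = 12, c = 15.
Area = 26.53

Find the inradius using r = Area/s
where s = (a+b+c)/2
s = (5 + 12 + 15)/2 = 32/2 = 16
r = Area/s = 26.53/16 ≈ 1.65813

r = 1.658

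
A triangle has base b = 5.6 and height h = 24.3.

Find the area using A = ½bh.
A = ½·b·h = ½·5.6·24.3 = ½·136.08 = 68.04

Area = 68.04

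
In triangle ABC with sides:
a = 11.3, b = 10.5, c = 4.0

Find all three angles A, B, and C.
Law of cosines for each angle (a² = 127.69, b² = 110.25, c² = 16):
cos(A) = (b² + c² − a²)/(2bc) = (110.25 + 16 − 127.69)/(2·10.5·4.0) = -1.44/84 ≈ -0.0171429  ⇒  A ≈ 90.9823°
cos(B) = (a² + c² − b²)/(2ac) = (127.69 + 16 − 110.25)/(2·11.3·4.0) = 33.44/90.4 ≈ 0.369912  ⇒  B ≈ 68.2898°
cos(C) = (a² + b² − c²)/(2ab) = (127.69 + 110.25 − 16)/(2·11.3·10.5) = 221.94/237.3 ≈ 0.935272  ⇒  C ≈ 20.7279°
Check: A + B + C ≈ 180°

A = 90.98°, B = 68.29°, C = 20.73°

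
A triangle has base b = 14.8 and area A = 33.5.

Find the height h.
A = ½·b·h  ⇒  h = 2A/b = 2·33.5/14.8 = 67/14.8 ≈ 4.52703

h = 4.527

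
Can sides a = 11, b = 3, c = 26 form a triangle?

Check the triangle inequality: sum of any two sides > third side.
a + b vs c: 11 + 3 = 14 ≤ 26  ✗
a + c vs b: 11 + 26 = 37 > 3  ✓
b + c vs a: 3 + 26 = 29 > 11  ✓

No: 11 + 3 = 14 is not > 26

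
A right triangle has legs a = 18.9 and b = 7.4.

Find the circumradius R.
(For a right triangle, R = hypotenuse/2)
Hypotenuse c = √(a² + b²) = √(357.21 + 54.76) = √411.97 ≈ 20.297
R = c/2 ≈ 20.297/2 ≈ 10.1485

R = 10.15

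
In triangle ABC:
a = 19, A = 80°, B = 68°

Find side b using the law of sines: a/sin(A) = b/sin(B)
a/sin(A) = b/sin(B)  ⇒  b = a·sin(B)/sin(A) = 19·sin(68°)/sin(80°)
sin(68°) ≈ 0.927184, sin(80°) ≈ 0.984808
b ≈ 19·0.927184/0.984808 ≈ 17.6165/0.984808 ≈ 17.8883

b = 17.89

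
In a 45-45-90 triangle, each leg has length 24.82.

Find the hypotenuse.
In a 45-45-90 triangle the sides are in ratio 1 : 1 : √2, so hypotenuse = leg·√2.
Hypotenuse = 24.82·√2 ≈ 24.82·1.41421 ≈ 35.1008

Hypotenuse = 24.82√2 = 35.1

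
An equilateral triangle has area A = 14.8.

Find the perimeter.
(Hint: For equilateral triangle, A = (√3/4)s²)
A = (√3/4)s²  ⇒  s² = 4A/√3 = 4·14.8/√3 = 59.2/1.73205 ≈ 34.1791
s ≈ √34.1791 ≈ 5.84629
Perimeter = 3s ≈ 3·5.84629 ≈ 17.5389

Perimeter = 17.54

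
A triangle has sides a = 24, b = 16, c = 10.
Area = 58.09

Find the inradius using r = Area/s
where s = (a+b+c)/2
s = (24 + 16 + 10)/2 = 50/2 = 25
r = Area/s = 58.09/25 ≈ 2.3236

r = 2.324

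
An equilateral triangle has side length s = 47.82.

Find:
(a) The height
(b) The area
(a) The height splits the triangle into two 30-60-90 halves: h = s·√3/2 = 47.82·1.73205/2 ≈ 82.8267/2 ≈ 41.4133
(b) Area = (√3/4)·s² = (√3/4)·47.82² = (√3/4)·2286.7524 ≈ 0.433013·2286.7524 ≈ 990.193

Height = 41.41, Area = 990.2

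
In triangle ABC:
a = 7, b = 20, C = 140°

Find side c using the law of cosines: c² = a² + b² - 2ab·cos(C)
c² = 7² + 20² − 2·7·20·cos(140°)
cos(140°) ≈ -0.766044
c² ≈ 49 + 400 − 280·(-0.766044) ≈ 449 + 214.492 ≈ 663.492
c ≈ √663.492 ≈ 25.7583

c = 25.76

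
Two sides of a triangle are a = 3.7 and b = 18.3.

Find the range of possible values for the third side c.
Triangle inequality: |a − b| < c < a + b
|a − b| = |3.7 − 18.3| = 14.6
a + b = 3.7 + 18.3 = 22

14.6 < c < 22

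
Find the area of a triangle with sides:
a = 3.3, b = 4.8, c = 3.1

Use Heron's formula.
s = (3.3 + 4.8 + 3.1)/2 = 11.2/2 = 5.6
s − a = 2.3, s − b = 0.8, s − c = 2.5
s(s−a)(s−b)(s−c) = 5.6·2.3·0.8·2.5 ≈ 25.76
Area = √25.76 ≈ 5.07543

Area = 5.075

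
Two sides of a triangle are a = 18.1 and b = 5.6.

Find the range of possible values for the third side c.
Triangle inequality: |a − b| < c < a + b
|a − b| = |18.1 − 5.6| = 12.5
a + b = 18.1 + 5.6 = 23.7

12.5 < c < 23.7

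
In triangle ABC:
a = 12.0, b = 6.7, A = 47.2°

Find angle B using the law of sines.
a/sin(A) = b/sin(B)  ⇒  sin(B) = b·sin(A)/a = 6.7·sin(47.2°)/12.0
sin(47.2°) ≈ 0.73373
sin(B) ≈ 6.7·0.73373/12.0 ≈ 4.91599/12.0 ≈ 0.409666
B = arcsin(0.409666) ≈ 24.1838°
(Since b ≤ a we need B ≤ A, so the obtuse alternative 180° − 24.1838° ≈ 155.816° is rejected.)

B = 24.18°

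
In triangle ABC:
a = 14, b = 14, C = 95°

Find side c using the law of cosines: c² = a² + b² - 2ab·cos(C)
c² = 14² + 14² − 2·14·14·cos(95°)
cos(95°) ≈ -0.0871557
c² ≈ 196 + 196 − 392·(-0.0871557) ≈ 392 + 34.1651 ≈ 426.165
c ≈ √426.165 ≈ 20.6438

c = 20.64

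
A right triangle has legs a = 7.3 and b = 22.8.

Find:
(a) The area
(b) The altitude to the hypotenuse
(a) The legs are perpendicular, so Area = ½·a·b = ½·7.3·22.8 = ½·166.44 = 83.22
(b) Hypotenuse c = √(a² + b²) = √(53.29 + 519.84) = √573.13 ≈ 23.9401
    Area = ½·c·h_c  ⇒  h_c = 2·Area/c = 166.44/23.9401 ≈ 6.95234

Area = 83.22, h_c = 6.952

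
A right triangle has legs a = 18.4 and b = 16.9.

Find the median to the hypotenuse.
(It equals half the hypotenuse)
Hypotenuse c = √(a² + b²) = √(338.56 + 285.61) = √624.17 ≈ 24.9834
Median to hypotenuse = c/2 ≈ 24.9834/2 ≈ 12.4917

Median = 12.49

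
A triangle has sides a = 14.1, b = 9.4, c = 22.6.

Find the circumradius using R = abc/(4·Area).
First find the area with Heron's formula.
s = (14.1 + 9.4 + 22.6)/2 = 23.05
Area = √(s(s−a)(s−b)(s−c)) = √(23.05·8.95·13.65·0.45) ≈ √1267.18 ≈ 35.5975
abc = 14.1·9.4·22.6 = 2995.404
R = abc/(4·Area) ≈ 2995.404/(4·35.5975) = 2995.404/142.39 ≈ 21.0366

R = 21.04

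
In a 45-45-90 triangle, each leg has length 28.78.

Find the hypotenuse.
In a 45-45-90 triangle the sides are in ratio 1 : 1 : √2, so hypotenuse = leg·√2.
Hypotenuse = 28.78·√2 ≈ 28.78·1.41421 ≈ 40.7011

Hypotenuse = 28.78√2 = 40.7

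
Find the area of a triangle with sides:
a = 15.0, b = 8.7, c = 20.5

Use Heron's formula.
s = (15.0 + 8.7 + 20.5)/2 = 44.2/2 = 22.1
s − a = 7.1, s − b = 13.4, s − c = 1.6
s(s−a)(s−b)(s−c) = 22.1·7.1·13.4·1.6 ≈ 3364.15
Area = √3364.15 ≈ 58.0013

Area = 58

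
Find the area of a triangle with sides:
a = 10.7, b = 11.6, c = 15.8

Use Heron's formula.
s = (10.7 + 11.6 + 15.8)/2 = 38.1/2 = 19.05
s − a = 8.35, s − b = 7.45, s − c = 3.25
s(s−a)(s−b)(s−c) = 19.05·8.35·7.45·3.25 ≈ 3851.42
Area = √3851.42 ≈ 62.0598

Area = 62.06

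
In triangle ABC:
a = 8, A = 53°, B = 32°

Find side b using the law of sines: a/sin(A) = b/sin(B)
a/sin(A) = b/sin(B)  ⇒  b = a·sin(B)/sin(A) = 8·sin(32°)/sin(53°)
sin(32°) ≈ 0.529919, sin(53°) ≈ 0.798636
b ≈ 8·0.529919/0.798636 ≈ 4.23935/0.798636 ≈ 5.30825

b = 5.308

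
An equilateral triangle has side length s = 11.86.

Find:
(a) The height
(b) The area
(a) The height splits the triangle into two 30-60-90 halves: h = s·√3/2 = 11.86·1.73205/2 ≈ 20.5421/2 ≈ 10.2711
(b) Area = (√3/4)·s² = (√3/4)·11.86² = (√3/4)·140.6596 ≈ 0.433013·140.6596 ≈ 60.9074

Height = 10.27, Area = 60.91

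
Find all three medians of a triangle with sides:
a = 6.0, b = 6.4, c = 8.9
Median formula: m_a = ½√(2b² + 2c² − a²) (and cyclically). a² = 36, b² = 40.96, c² = 79.21.
m_a = ½√(2·40.96 + 2·79.21 − 36) = ½√204.34 ≈ ½·14.2948 ≈ 7.14738
m_b = ½√(2·36 + 2·79.21 − 40.96) = ½√189.46 ≈ ½·13.7644 ≈ 6.88222
m_c = ½√(2·36 + 2·40.96 − 79.21) = ½√74.71 ≈ ½·8.64349 ≈ 4.32175

m_a = 7.147, m_b = 6.882, m_c = 4.322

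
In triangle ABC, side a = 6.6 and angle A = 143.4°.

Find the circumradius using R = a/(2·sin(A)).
R = a/(2·sin(A)) = 6.6/(2·sin(143.4°))
sin(143.4°) ≈ 0.596225
R ≈ 6.6/(2·0.596225) = 6.6/1.19245 ≈ 5.53482

R = 5.535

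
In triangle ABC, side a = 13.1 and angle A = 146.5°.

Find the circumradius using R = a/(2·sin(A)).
R = a/(2·sin(A)) = 13.1/(2·sin(146.5°))
sin(146.5°) ≈ 0.551937
R ≈ 13.1/(2·0.551937) = 13.1/1.10387 ≈ 11.8673

R = 11.87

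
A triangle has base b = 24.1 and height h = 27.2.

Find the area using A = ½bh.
A = ½·b·h = ½·24.1·27.2 = ½·655.52 = 327.76

Area = 327.76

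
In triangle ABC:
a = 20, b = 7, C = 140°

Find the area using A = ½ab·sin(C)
A = ½·a·b·sin(C) = ½·20·7·sin(140°)
sin(140°) ≈ 0.642788
A ≈ ½·140·0.642788 = 70·0.642788 ≈ 44.9951

Area = 45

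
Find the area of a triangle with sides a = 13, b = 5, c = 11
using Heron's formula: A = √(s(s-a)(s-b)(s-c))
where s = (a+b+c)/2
s = (13 + 5 + 11)/2 = 29/2 = 14.5
s − a = 1.5, s − b = 9.5, s − c = 3.5
s(s−a)(s−b)(s−c) = 14.5·1.5·9.5·3.5 = 723.1875
Area = √723.1875 ≈ 26.8921

s = 14.5, Area = 26.89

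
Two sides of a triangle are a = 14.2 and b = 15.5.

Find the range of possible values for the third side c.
Triangle inequality: |a − b| < c < a + b
|a − b| = |14.2 − 15.5| = 1.3
a + b = 14.2 + 15.5 = 29.7

1.3 < c < 29.7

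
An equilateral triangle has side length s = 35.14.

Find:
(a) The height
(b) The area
(a) The height splits the triangle into two 30-60-90 halves: h = s·√3/2 = 35.14·1.73205/2 ≈ 60.8643/2 ≈ 30.4321
(b) Area = (√3/4)·s² = (√3/4)·35.14² = (√3/4)·1234.8196 ≈ 0.433013·1234.8196 ≈ 534.693

Height = 30.43, Area = 534.7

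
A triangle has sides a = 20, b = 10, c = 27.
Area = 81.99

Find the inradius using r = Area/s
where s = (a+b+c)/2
s = (20 + 10 + 27)/2 = 57/2 = 28.5
r = Area/s = 81.99/28.5 ≈ 2.87684

r = 2.877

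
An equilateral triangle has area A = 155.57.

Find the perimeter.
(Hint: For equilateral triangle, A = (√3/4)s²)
A = (√3/4)s²  ⇒  s² = 4A/√3 = 4·155.57/√3 = 622.28/1.73205 ≈ 359.274
s ≈ √359.274 ≈ 18.9545
Perimeter = 3s ≈ 3·18.9545 ≈ 56.8635

Perimeter = 56.86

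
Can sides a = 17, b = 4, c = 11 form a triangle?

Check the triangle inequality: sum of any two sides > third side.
a + b vs c: 17 + 4 = 21 > 11  ✓
a + c vs b: 17 + 11 = 28 > 4  ✓
b + c vs a: 4 + 11 = 15 ≤ 17  ✗

No: 4 + 11 = 15 is not > 17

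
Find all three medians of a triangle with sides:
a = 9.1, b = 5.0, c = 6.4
Median formula: m_a = ½√(2b² + 2c² − a²) (and cyclically). a² = 82.81, b² = 25, c² = 40.96.
m_a = ½√(2·25 + 2·40.96 − 82.81) = ½√49.11 ≈ ½·7.00785 ≈ 3.50393
m_b = ½√(2·82.81 + 2·40.96 − 25) = ½√222.54 ≈ ½·14.9178 ≈ 7.45889
m_c = ½√(2·82.81 + 2·25 − 40.96) = ½√174.66 ≈ ½·13.2159 ≈ 6.60795

m_a = 3.504, m_b = 7.459, m_c = 6.608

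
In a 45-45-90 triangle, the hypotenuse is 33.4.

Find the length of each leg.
In a 45-45-90 triangle hypotenuse = leg·√2, so leg = hypotenuse/√2.
Leg = 33.4/√2 ≈ 33.4/1.41421 ≈ 23.6174

Each leg = 23.62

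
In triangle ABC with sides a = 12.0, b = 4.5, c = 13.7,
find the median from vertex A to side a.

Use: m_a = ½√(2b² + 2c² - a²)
m_a = ½√(2·4.5² + 2·13.7² − 12.0²) = ½√(2·20.25 + 2·187.69 − 144) = ½√(40.5 + 375.38 − 144) = ½√271.88
√271.88 ≈ 16.4888, so m_a ≈ 8.24439

m_a = 8.244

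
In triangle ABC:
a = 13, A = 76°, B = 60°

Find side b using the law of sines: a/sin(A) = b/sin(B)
a/sin(A) = b/sin(B)  ⇒  b = a·sin(B)/sin(A) = 13·sin(60°)/sin(76°)
sin(60°) ≈ 0.866025, sin(76°) ≈ 0.970296
b ≈ 13·0.866025/0.970296 ≈ 11.2583/0.970296 ≈ 11.603

b = 11.6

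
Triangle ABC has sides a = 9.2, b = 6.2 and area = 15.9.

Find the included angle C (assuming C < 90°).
Area = ½·a·b·sin(C)  ⇒  sin(C) = 2·Area/(a·b) = 2·15.9/(9.2·6.2) = 31.8/57.04 ≈ 0.557504
C = arcsin(0.557504) ≈ 33.8833° (taking the acute solution since C < 90°)

C = 33.88°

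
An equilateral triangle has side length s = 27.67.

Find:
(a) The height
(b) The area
(a) The height splits the triangle into two 30-60-90 halves: h = s·√3/2 = 27.67·1.73205/2 ≈ 47.9258/2 ≈ 23.9629
(b) Area = (√3/4)·s² = (√3/4)·27.67² = (√3/4)·765.6289 ≈ 0.433013·765.6289 ≈ 331.527

Height = 23.96, Area = 331.5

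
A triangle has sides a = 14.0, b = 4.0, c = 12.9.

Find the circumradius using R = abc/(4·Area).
First find the area with Heron's formula.
s = (14.0 + 4.0 + 12.9)/2 = 15.45
Area = √(s(s−a)(s−b)(s−c)) = √(15.45·1.45·11.45·2.55) ≈ √654.097 ≈ 25.5753
abc = 14.0·4.0·12.9 = 722.4
R = abc/(4·Area) ≈ 722.4/(4·25.5753) = 722.4/102.301 ≈ 7.0615

R = 7.061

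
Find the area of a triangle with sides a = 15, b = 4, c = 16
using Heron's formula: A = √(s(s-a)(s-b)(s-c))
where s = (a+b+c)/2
s = (15 + 4 + 16)/2 = 35/2 = 17.5
s − a = 2.5, s − b = 13.5, s − c = 1.5
s(s−a)(s−b)(s−c) = 17.5·2.5·13.5·1.5 = 885.9375
Area = √885.9375 ≈ 29.7647

s = 17.5, Area = 29.76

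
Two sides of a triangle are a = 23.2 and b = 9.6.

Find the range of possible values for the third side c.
Triangle inequality: |a − b| < c < a + b
|a − b| = |23.2 − 9.6| = 13.6
a + b = 23.2 + 9.6 = 32.8

13.6 < c < 32.8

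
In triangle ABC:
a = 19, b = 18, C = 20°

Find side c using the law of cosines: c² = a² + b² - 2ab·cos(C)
c² = 19² + 18² − 2·19·18·cos(20°)
cos(20°) ≈ 0.939693
c² ≈ 361 + 324 − 684·(0.939693) ≈ 685 − 642.75 ≈ 42.2502
c ≈ √42.2502 ≈ 6.50002

c = 6.5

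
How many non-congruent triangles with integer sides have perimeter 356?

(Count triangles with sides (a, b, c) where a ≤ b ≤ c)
Let a ≤ b ≤ c with a + b + c = 356. The only binding inequality is a + b > c, i.e. 356 − c > c, so c < 356/2; and c ≥ 356/3 since c is the largest side.
So 119 ≤ c ≤ 177. For each c, b runs from ⌈(356 − c)/2⌉ up to c (then a = 356 − b − c satisfies 1 ≤ a ≤ b automatically), giving c − ⌈(356 − c)/2⌉ + 1 choices.
Summing over c: 1 + 3 + 4 + 6 + … + 87 + 88  (59 terms, c = 119, …, 177) = 2640
Check (closed form: nearest integer to p²/48 for even p, (p+3)²/48 for odd p): 356²/48 = 126736/48 ≈ 2640.33 → 2640

2640 triangles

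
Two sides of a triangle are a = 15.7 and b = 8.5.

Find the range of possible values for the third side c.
Triangle inequality: |a − b| < c < a + b
|a − b| = |15.7 − 8.5| = 7.2
a + b = 15.7 + 8.5 = 24.2

7.2 < c < 24.2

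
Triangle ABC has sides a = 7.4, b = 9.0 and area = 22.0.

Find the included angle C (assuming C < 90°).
Area = ½·a·b·sin(C)  ⇒  sin(C) = 2·Area/(a·b) = 2·22.0/(7.4·9.0) = 44/66.6 ≈ 0.660661
C = arcsin(0.660661) ≈ 41.3503° (taking the acute solution since C < 90°)

C = 41.35°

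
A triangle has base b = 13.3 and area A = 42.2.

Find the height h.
A = ½·b·h  ⇒  h = 2A/b = 2·42.2/13.3 = 84.4/13.3 ≈ 6.34586

h = 6.346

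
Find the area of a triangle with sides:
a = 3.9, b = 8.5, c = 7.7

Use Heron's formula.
s = (3.9 + 8.5 + 7.7)/2 = 20.1/2 = 10.05
s − a = 6.15, s − b = 1.55, s − c = 2.35
s(s−a)(s−b)(s−c) = 10.05·6.15·1.55·2.35 ≈ 225.134
Area = √225.134 ≈ 15.0045

Area = 15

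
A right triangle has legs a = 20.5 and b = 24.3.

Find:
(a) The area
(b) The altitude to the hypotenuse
(a) The legs are perpendicular, so Area = ½·a·b = ½·20.5·24.3 = ½·498.15 = 249.075
(b) Hypotenuse c = √(a² + b²) = √(420.25 + 590.49) = √1010.74 ≈ 31.7921
    Area = ½·c·h_c  ⇒  h_c = 2·Area/c = 498.15/31.7921 ≈ 15.669

Area = 249.075, h_c = 15.67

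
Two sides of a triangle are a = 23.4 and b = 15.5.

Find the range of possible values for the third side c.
Triangle inequality: |a − b| < c < a + b
|a − b| = |23.4 − 15.5| = 7.9
a + b = 23.4 + 15.5 = 38.9

7.9 < c < 38.9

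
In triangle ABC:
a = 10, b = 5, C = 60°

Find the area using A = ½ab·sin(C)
A = ½·a·b·sin(C) = ½·10·5·sin(60°)
sin(60°) ≈ 0.866025
A ≈ ½·50·0.866025 = 25·0.866025 ≈ 21.6506

Area = 21.65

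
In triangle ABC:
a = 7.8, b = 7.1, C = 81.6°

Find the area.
Two sides and the included angle (SAS): A = ½·a·b·sin(C) = ½·7.8·7.1·sin(81.6°)
sin(81.6°) ≈ 0.989272
A ≈ ½·55.38·0.989272 = 27.69·0.989272 ≈ 27.393

Area = 27.39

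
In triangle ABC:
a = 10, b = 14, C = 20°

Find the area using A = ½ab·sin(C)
A = ½·a·b·sin(C) = ½·10·14·sin(20°)
sin(20°) ≈ 0.34202
A ≈ ½·140·0.34202 = 70·0.34202 ≈ 23.9414

Area = 23.94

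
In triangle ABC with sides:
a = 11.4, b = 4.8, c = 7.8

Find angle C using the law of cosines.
c² = a² + b² − 2ab·cos(C)  ⇒  cos(C) = (a² + b² − c²)/(2ab)
cos(C) = (11.4² + 4.8² − 7.8²)/(2·11.4·4.8) = (129.96 + 23.04 − 60.84)/109.44 = 92.16/109.44 ≈ 0.842105
C = arccos(0.842105) ≈ 32.6369°

C = 32.64°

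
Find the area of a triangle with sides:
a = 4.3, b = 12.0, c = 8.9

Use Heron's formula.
s = (4.3 + 12.0 + 8.9)/2 = 25.2/2 = 12.6
s − a = 8.3, s − b = 0.6, s − c = 3.7
s(s−a)(s−b)(s−c) = 12.6·8.3·0.6·3.7 ≈ 232.168
Area = √232.168 ≈ 15.237

Area = 15.24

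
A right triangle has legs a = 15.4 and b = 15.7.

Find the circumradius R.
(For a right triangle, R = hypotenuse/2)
Hypotenuse c = √(a² + b²) = √(237.16 + 246.49) = √483.65 ≈ 21.992
R = c/2 ≈ 21.992/2 ≈ 10.996

R = 11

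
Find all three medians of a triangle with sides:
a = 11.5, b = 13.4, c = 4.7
Median formula: m_a = ½√(2b² + 2c² − a²) (and cyclically). a² = 132.25, b² = 179.56, c² = 22.09.
m_a = ½√(2·179.56 + 2·22.09 − 132.25) = ½√271.05 ≈ ½·16.4636 ≈ 8.2318
m_b = ½√(2·132.25 + 2·22.09 − 179.56) = ½√129.12 ≈ ½·11.3631 ≈ 5.68155
m_c = ½√(2·132.25 + 2·179.56 − 22.09) = ½√601.53 ≈ ½·24.5261 ≈ 12.2631

m_a = 8.232, m_b = 5.682, m_c = 12.26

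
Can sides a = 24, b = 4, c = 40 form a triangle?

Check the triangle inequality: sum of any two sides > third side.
a + b vs c: 24 + 4 = 28 ≤ 40  ✗
a + c vs b: 24 + 40 = 64 > 4  ✓
b + c vs a: 4 + 40 = 44 > 24  ✓

No: 24 + 4 = 28 is not > 40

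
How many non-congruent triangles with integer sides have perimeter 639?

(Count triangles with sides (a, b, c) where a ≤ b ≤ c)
Let a ≤ b ≤ c with a + b + c = 639. The only binding inequality is a + b > c, i.e. 639 − c > c, so c < 639/2; and c ≥ 639/3 since c is the largest side.
So 213 ≤ c ≤ 319. For each c, b runs from ⌈(639 − c)/2⌉ up to c (then a = 639 − b − c satisfies 1 ≤ a ≤ b automatically), giving c − ⌈(639 − c)/2⌉ + 1 choices.
Summing over c: 1 + 2 + 4 + 5 + … + 158 + 160  (107 terms, c = 213, …, 319) = 8587
Check (closed form: nearest integer to p²/48 for even p, (p+3)²/48 for odd p): (639+3)²/48 = 642²/48 = 412164/48 ≈ 8586.75 → 8587

8587 triangles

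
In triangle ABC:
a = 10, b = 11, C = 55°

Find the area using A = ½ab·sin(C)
A = ½·a·b·sin(C) = ½·10·11·sin(55°)
sin(55°) ≈ 0.819152
A ≈ ½·110·0.819152 = 55·0.819152 ≈ 45.0534

Area = 45.05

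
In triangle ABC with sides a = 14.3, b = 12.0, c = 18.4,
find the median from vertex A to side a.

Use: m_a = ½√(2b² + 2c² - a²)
m_a = ½√(2·12.0² + 2·18.4² − 14.3²) = ½√(2·144 + 2·338.56 − 204.49) = ½√(288 + 677.12 − 204.49) = ½√760.63
√760.63 ≈ 27.5795, so m_a ≈ 13.7898

m_a = 13.79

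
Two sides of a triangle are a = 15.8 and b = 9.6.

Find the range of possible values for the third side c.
Triangle inequality: |a − b| < c < a + b
|a − b| = |15.8 − 9.6| = 6.2
a + b = 15.8 + 9.6 = 25.4

6.2 < c < 25.4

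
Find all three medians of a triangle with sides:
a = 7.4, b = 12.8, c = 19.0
Median formula: m_a = ½√(2b² + 2c² − a²) (and cyclically). a² = 54.76, b² = 163.84, c² = 361.
m_a = ½√(2·163.84 + 2·361 − 54.76) = ½√994.92 ≈ ½·31.5424 ≈ 15.7712
m_b = ½√(2·54.76 + 2·361 − 163.84) = ½√667.68 ≈ ½·25.8395 ≈ 12.9198
m_c = ½√(2·54.76 + 2·163.84 − 361) = ½√76.2 ≈ ½·8.72926 ≈ 4.36463

m_a = 15.77, m_b = 12.92, m_c = 4.365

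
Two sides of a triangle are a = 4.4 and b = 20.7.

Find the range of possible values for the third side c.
Triangle inequality: |a − b| < c < a + b
|a − b| = |4.4 − 20.7| = 16.3
a + b = 4.4 + 20.7 = 25.1

16.3 < c < 25.1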